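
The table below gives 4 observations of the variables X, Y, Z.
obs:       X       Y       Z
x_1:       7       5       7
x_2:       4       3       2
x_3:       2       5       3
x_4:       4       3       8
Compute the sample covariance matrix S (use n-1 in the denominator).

Step 1 — column means:
  mean(X) = (7 + 4 + 2 + 4) / 4 = 17/4 = 4.25
  mean(Y) = (5 + 3 + 5 + 3) / 4 = 16/4 = 4
  mean(Z) = (7 + 2 + 3 + 8) / 4 = 20/4 = 5

Step 2 — sample covariance S[i,j] = (1/(n-1)) · Σ_k (x_{k,i} - mean_i) · (x_{k,j} - mean_j), with n-1 = 3.
  S[X,X] = ((2.75)·(2.75) + (-0.25)·(-0.25) + (-2.25)·(-2.25) + (-0.25)·(-0.25)) / 3 = 12.75/3 = 4.25
  S[X,Y] = ((2.75)·(1) + (-0.25)·(-1) + (-2.25)·(1) + (-0.25)·(-1)) / 3 = 1/3 = 0.3333
  S[X,Z] = ((2.75)·(2) + (-0.25)·(-3) + (-2.25)·(-2) + (-0.25)·(3)) / 3 = 10/3 = 3.3333
  S[Y,Y] = ((1)·(1) + (-1)·(-1) + (1)·(1) + (-1)·(-1)) / 3 = 4/3 = 1.3333
  S[Y,Z] = ((1)·(2) + (-1)·(-3) + (1)·(-2) + (-1)·(3)) / 3 = 0/3 = 0
  S[Z,Z] = ((2)·(2) + (-3)·(-3) + (-2)·(-2) + (3)·(3)) / 3 = 26/3 = 8.6667

S is symmetric (S[j,i] = S[i,j]). Assembling:

S = [[4.25, 0.3333, 3.3333],
 [0.3333, 1.3333, 0],
 [3.3333, 0, 8.6667]]


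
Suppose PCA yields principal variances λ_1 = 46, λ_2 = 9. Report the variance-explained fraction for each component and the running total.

Step 1 — total variance = trace(Sigma) = Σ λ_i = 46 + 9 = 55.

Step 2 — fraction explained by component i = λ_i / Σ λ:
  PC1: 46/55 = 0.8364
  PC2: 9/55 = 0.1636

Step 3 — cumulative fraction after k components = (λ_1 + ... + λ_k) / Σ λ:
  k = 1: 46/55 = 0.8364
  k = 2: (46 + 9)/55 = 55/55 = 1

Summary (fraction, with percent):

explained: PC1 0.8364 (83.64%), PC2 0.1636 (16.36%);  cumulative: 0.8364, 1


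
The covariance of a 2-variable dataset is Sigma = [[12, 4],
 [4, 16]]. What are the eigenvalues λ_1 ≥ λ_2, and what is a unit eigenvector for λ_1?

Step 1 — characteristic polynomial of 2×2 Sigma:
  det(Sigma - λI) = λ² - trace · λ + det = 0.
  trace = 12 + 16 = 28, det = 12·16 - (4)² = 176.
Step 2 — discriminant:
  Δ = trace² - 4·det = 784 - 704 = 80.
Step 3 — eigenvalues:
  λ = (trace ± √Δ)/2 = (28 ± 8.9443)/2,
  λ_1 = 18.4721,  λ_2 = 9.5279.

Step 4 — unit eigenvector for λ_1: solve (Sigma - λ_1 I)v = 0. First row:
  (12 - 18.4721)·v_x + (4)·v_y = 0, i.e. (-6.4721)·v_x + (4)·v_y = 0,
  so v ∝ (b, λ_1 - a) = (4, 6.4721) = u.
  ||u|| = √((4)² + (6.4721)²) = √(57.8885) ≈ 7.6085,
  v_1 = u/||u|| ≈ (0.5257, 0.8507) (||v_1|| = 1).

λ_1 = 18.4721,  λ_2 = 9.5279;  v_1 ≈ (0.5257, 0.8507)


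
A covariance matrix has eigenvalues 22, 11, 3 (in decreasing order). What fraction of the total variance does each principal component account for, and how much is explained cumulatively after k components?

Step 1 — total variance = trace(Sigma) = Σ λ_i = 22 + 11 + 3 = 36.

Step 2 — fraction explained by component i = λ_i / Σ λ:
  PC1: 22/36 = 0.6111
  PC2: 11/36 = 0.3056
  PC3: 3/36 = 0.0833

Step 3 — cumulative fraction after k components = (λ_1 + ... + λ_k) / Σ λ:
  k = 1: 22/36 = 0.6111
  k = 2: (22 + 11)/36 = 33/36 = 0.9167
  k = 3: (22 + 11 + 3)/36 = 36/36 = 1

Summary (fraction, with percent):

explained: PC1 0.6111 (61.11%), PC2 0.3056 (30.56%), PC3 0.0833 (8.33%);  cumulative: 0.6111, 0.9167, 1


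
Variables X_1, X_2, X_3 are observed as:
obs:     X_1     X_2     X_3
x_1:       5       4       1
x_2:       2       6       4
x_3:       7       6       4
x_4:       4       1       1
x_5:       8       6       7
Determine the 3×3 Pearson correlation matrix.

Step 1 — column means:
  mean(X_1) = (5 + 2 + 7 + 4 + 8) / 5 = 26/5 = 5.2
  mean(X_2) = (4 + 6 + 6 + 1 + 6) / 5 = 23/5 = 4.6
  mean(X_3) = (1 + 4 + 4 + 1 + 7) / 5 = 17/5 = 3.4

Step 2 — sample variances and covariances s[i,j] = (1/(n-1)) · Σ_k (x_{k,i} - mean_i) · (x_{k,j} - mean_j), with n-1 = 4:
  s[X_1,X_1] = ((-0.2)·(-0.2) + (-3.2)·(-3.2) + (1.8)·(1.8) + (-1.2)·(-1.2) + (2.8)·(2.8)) / 4 = 22.8/4 = 5.7
  s[X_1,X_2] = ((-0.2)·(-0.6) + (-3.2)·(1.4) + (1.8)·(1.4) + (-1.2)·(-3.6) + (2.8)·(1.4)) / 4 = 6.4/4 = 1.6
  s[X_1,X_3] = ((-0.2)·(-2.4) + (-3.2)·(0.6) + (1.8)·(0.6) + (-1.2)·(-2.4) + (2.8)·(3.6)) / 4 = 12.6/4 = 3.15
  s[X_2,X_2] = ((-0.6)·(-0.6) + (1.4)·(1.4) + (1.4)·(1.4) + (-3.6)·(-3.6) + (1.4)·(1.4)) / 4 = 19.2/4 = 4.8
  s[X_2,X_3] = ((-0.6)·(-2.4) + (1.4)·(0.6) + (1.4)·(0.6) + (-3.6)·(-2.4) + (1.4)·(3.6)) / 4 = 16.8/4 = 4.2
  s[X_3,X_3] = ((-2.4)·(-2.4) + (0.6)·(0.6) + (0.6)·(0.6) + (-2.4)·(-2.4) + (3.6)·(3.6)) / 4 = 25.2/4 = 6.3
  Sample standard deviations s_i = √(s[i,i]):
  s(X_1) = √(5.7) = 2.3875
  s(X_2) = √(4.8) = 2.1909
  s(X_3) = √(6.3) = 2.51

Step 3 — r_{ij} = s_{ij} / (s_i · s_j):
  r[X_1,X_1] = 1 (diagonal).
  r[X_1,X_2] = 1.6 / (2.3875 · 2.1909) = 1.6 / 5.2307 = 0.3059
  r[X_1,X_3] = 3.15 / (2.3875 · 2.51) = 3.15 / 5.9925 = 0.5257
  r[X_2,X_2] = 1 (diagonal).
  r[X_2,X_3] = 4.2 / (2.1909 · 2.51) = 4.2 / 5.4991 = 0.7638
  r[X_3,X_3] = 1 (diagonal).

R is symmetric with unit diagonal. Assembling:

R = [[1, 0.3059, 0.5257],
 [0.3059, 1, 0.7638],
 [0.5257, 0.7638, 1]]


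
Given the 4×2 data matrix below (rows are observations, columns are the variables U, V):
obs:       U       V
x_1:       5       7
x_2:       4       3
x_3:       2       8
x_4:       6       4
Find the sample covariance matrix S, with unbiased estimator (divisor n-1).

Step 1 — column means:
  mean(U) = (5 + 4 + 2 + 6) / 4 = 17/4 = 4.25
  mean(V) = (7 + 3 + 8 + 4) / 4 = 22/4 = 5.5

Step 2 — sample covariance S[i,j] = (1/(n-1)) · Σ_k (x_{k,i} - mean_i) · (x_{k,j} - mean_j), with n-1 = 3.
  S[U,U] = ((0.75)·(0.75) + (-0.25)·(-0.25) + (-2.25)·(-2.25) + (1.75)·(1.75)) / 3 = 8.75/3 = 2.9167
  S[U,V] = ((0.75)·(1.5) + (-0.25)·(-2.5) + (-2.25)·(2.5) + (1.75)·(-1.5)) / 3 = -6.5/3 = -2.1667
  S[V,V] = ((1.5)·(1.5) + (-2.5)·(-2.5) + (2.5)·(2.5) + (-1.5)·(-1.5)) / 3 = 17/3 = 5.6667

S is symmetric (S[j,i] = S[i,j]). Assembling:

S = [[2.9167, -2.1667],
 [-2.1667, 5.6667]]


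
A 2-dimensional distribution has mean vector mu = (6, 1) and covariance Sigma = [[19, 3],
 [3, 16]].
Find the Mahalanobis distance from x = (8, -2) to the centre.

Step 1 — centre the observation: (x - mu) = (2, -3).

Step 2 — invert Sigma. det(Sigma) = 19·16 - (3)² = 295.
  Sigma^{-1} = (1/det) · [[d, -b], [-b, a]] = [[0.0542, -0.0102],
 [-0.0102, 0.0644]].

Step 3 — form the quadratic (x - mu)^T · Sigma^{-1} · (x - mu):
  Sigma^{-1} · (x - mu) = (0.139, -0.2136).
  (x - mu)^T · [Sigma^{-1} · (x - mu)] = (2)·(0.139) + (-3)·(-0.2136) = 0.9186.

Step 4 — take square root: d = √(0.9186) ≈ 0.9585.

d(x, mu) = √(0.9186) ≈ 0.9585


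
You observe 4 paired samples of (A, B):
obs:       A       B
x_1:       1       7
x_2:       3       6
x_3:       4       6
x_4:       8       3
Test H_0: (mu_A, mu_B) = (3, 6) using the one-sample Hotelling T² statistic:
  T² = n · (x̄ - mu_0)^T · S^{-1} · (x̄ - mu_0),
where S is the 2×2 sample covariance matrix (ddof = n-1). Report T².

Step 1 — sample mean vector:
  mean(A) = (1 + 3 + 4 + 8) / 4 = 16/4 = 4
  mean(B) = (7 + 6 + 6 + 3) / 4 = 22/4 = 5.5
  x̄ = (4, 5.5),  deviation x̄ - mu_0 = (4, 5.5) - (3, 6) = (1, -0.5).

Step 2 — sample covariance matrix, S[i,j] = (1/(n-1)) · Σ_k (x_{k,i} - mean_i) · (x_{k,j} - mean_j), divisor n-1 = 3:
  S[A,A] = ((-3)·(-3) + (-1)·(-1) + (0)·(0) + (4)·(4)) / 3 = 26/3 = 8.6667
  S[A,B] = ((-3)·(1.5) + (-1)·(0.5) + (0)·(0.5) + (4)·(-2.5)) / 3 = -15/3 = -5
  S[B,B] = ((1.5)·(1.5) + (0.5)·(0.5) + (0.5)·(0.5) + (-2.5)·(-2.5)) / 3 = 9/3 = 3
  S = [[8.6667, -5],
 [-5, 3]].

Step 3 — invert S. det(S) = 8.6667·3 - (-5)² = 1.
  S^{-1} = (1/det) · [[d, -b], [-b, a]] = [[3, 5],
 [5, 8.6667]].

Step 4 — quadratic form (x̄ - mu_0)^T · S^{-1} · (x̄ - mu_0):
  S^{-1} · (x̄ - mu_0) = (0.5, 0.6667),
  (x̄ - mu_0)^T · [...] = (1)·(0.5) + (-0.5)·(0.6667) = 0.1667.

Step 5 — scale by n: T² = 4 · 0.1667 = 0.6667.

T² ≈ 0.6667


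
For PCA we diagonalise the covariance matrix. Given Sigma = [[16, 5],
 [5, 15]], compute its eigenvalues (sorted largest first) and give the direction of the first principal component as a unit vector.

Step 1 — characteristic polynomial of 2×2 Sigma:
  det(Sigma - λI) = λ² - trace · λ + det = 0.
  trace = 16 + 15 = 31, det = 16·15 - (5)² = 215.
Step 2 — discriminant:
  Δ = trace² - 4·det = 961 - 860 = 101.
Step 3 — eigenvalues:
  λ = (trace ± √Δ)/2 = (31 ± 10.0499)/2,
  λ_1 = 20.5249,  λ_2 = 10.4751.

Step 4 — unit eigenvector for λ_1: solve (Sigma - λ_1 I)v = 0. First row:
  (16 - 20.5249)·v_x + (5)·v_y = 0, i.e. (-4.5249)·v_x + (5)·v_y = 0,
  so v ∝ (b, λ_1 - a) = (5, 4.5249) = u.
  ||u|| = √((5)² + (4.5249)²) = √(45.4751) ≈ 6.7435,
  v_1 = u/||u|| ≈ (0.7415, 0.671) (||v_1|| = 1).

λ_1 = 20.5249,  λ_2 = 10.4751;  v_1 ≈ (0.7415, 0.671)


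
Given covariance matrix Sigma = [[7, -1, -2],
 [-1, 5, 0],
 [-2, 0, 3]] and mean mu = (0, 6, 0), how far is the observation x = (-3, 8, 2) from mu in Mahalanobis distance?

Step 1 — centre the observation: (x - mu) = (-3, 2, 2).

Step 2 — invert Sigma (cofactor / det for 3×3, or solve directly):
  Sigma^{-1} = [[0.1829, 0.0366, 0.122],
 [0.0366, 0.2073, 0.0244],
 [0.122, 0.0244, 0.4146]].

Step 3 — form the quadratic (x - mu)^T · Sigma^{-1} · (x - mu):
  Sigma^{-1} · (x - mu) = (-0.2317, 0.3537, 0.5122).
  (x - mu)^T · [Sigma^{-1} · (x - mu)] = (-3)·(-0.2317) + (2)·(0.3537) + (2)·(0.5122) = 2.4268.

Step 4 — take square root: d = √(2.4268) ≈ 1.5578.

d(x, mu) = √(2.4268) ≈ 1.5578


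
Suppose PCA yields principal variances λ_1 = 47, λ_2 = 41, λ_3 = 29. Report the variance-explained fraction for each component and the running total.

Step 1 — total variance = trace(Sigma) = Σ λ_i = 47 + 41 + 29 = 117.

Step 2 — fraction explained by component i = λ_i / Σ λ:
  PC1: 47/117 = 0.4017
  PC2: 41/117 = 0.3504
  PC3: 29/117 = 0.2479

Step 3 — cumulative fraction after k components = (λ_1 + ... + λ_k) / Σ λ:
  k = 1: 47/117 = 0.4017
  k = 2: (47 + 41)/117 = 88/117 = 0.7521
  k = 3: (47 + 41 + 29)/117 = 117/117 = 1

Summary (fraction, with percent):

explained: PC1 0.4017 (40.17%), PC2 0.3504 (35.04%), PC3 0.2479 (24.79%);  cumulative: 0.4017, 0.7521, 1


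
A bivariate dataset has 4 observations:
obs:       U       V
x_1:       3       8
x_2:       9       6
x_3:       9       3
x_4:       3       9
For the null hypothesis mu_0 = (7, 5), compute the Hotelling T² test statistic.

Step 1 — sample mean vector:
  mean(U) = (3 + 9 + 9 + 3) / 4 = 24/4 = 6
  mean(V) = (8 + 6 + 3 + 9) / 4 = 26/4 = 6.5
  x̄ = (6, 6.5),  deviation x̄ - mu_0 = (6, 6.5) - (7, 5) = (-1, 1.5).

Step 2 — sample covariance matrix, S[i,j] = (1/(n-1)) · Σ_k (x_{k,i} - mean_i) · (x_{k,j} - mean_j), divisor n-1 = 3:
  S[U,U] = ((-3)·(-3) + (3)·(3) + (3)·(3) + (-3)·(-3)) / 3 = 36/3 = 12
  S[U,V] = ((-3)·(1.5) + (3)·(-0.5) + (3)·(-3.5) + (-3)·(2.5)) / 3 = -24/3 = -8
  S[V,V] = ((1.5)·(1.5) + (-0.5)·(-0.5) + (-3.5)·(-3.5) + (2.5)·(2.5)) / 3 = 21/3 = 7
  S = [[12, -8],
 [-8, 7]].

Step 3 — invert S. det(S) = 12·7 - (-8)² = 20.
  S^{-1} = (1/det) · [[d, -b], [-b, a]] = [[0.35, 0.4],
 [0.4, 0.6]].

Step 4 — quadratic form (x̄ - mu_0)^T · S^{-1} · (x̄ - mu_0):
  S^{-1} · (x̄ - mu_0) = (0.25, 0.5),
  (x̄ - mu_0)^T · [...] = (-1)·(0.25) + (1.5)·(0.5) = 0.5.

Step 5 — scale by n: T² = 4 · 0.5 = 2.

T² ≈ 2


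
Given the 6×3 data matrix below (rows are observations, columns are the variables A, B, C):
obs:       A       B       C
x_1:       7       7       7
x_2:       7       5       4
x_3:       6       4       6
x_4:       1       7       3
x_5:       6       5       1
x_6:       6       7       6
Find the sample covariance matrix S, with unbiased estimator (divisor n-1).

Step 1 — column means:
  mean(A) = (7 + 7 + 6 + 1 + 6 + 6) / 6 = 33/6 = 5.5
  mean(B) = (7 + 5 + 4 + 7 + 5 + 7) / 6 = 35/6 = 5.8333
  mean(C) = (7 + 4 + 6 + 3 + 1 + 6) / 6 = 27/6 = 4.5

Step 2 — sample covariance S[i,j] = (1/(n-1)) · Σ_k (x_{k,i} - mean_i) · (x_{k,j} - mean_j), with n-1 = 5.
  S[A,A] = ((1.5)·(1.5) + (1.5)·(1.5) + (0.5)·(0.5) + (-4.5)·(-4.5) + (0.5)·(0.5) + (0.5)·(0.5)) / 5 = 25.5/5 = 5.1
  S[A,B] = ((1.5)·(1.1667) + (1.5)·(-0.8333) + (0.5)·(-1.8333) + (-4.5)·(1.1667) + (0.5)·(-0.8333) + (0.5)·(1.1667)) / 5 = -5.5/5 = -1.1
  S[A,C] = ((1.5)·(2.5) + (1.5)·(-0.5) + (0.5)·(1.5) + (-4.5)·(-1.5) + (0.5)·(-3.5) + (0.5)·(1.5)) / 5 = 9.5/5 = 1.9
  S[B,B] = ((1.1667)·(1.1667) + (-0.8333)·(-0.8333) + (-1.8333)·(-1.8333) + (1.1667)·(1.1667) + (-0.8333)·(-0.8333) + (1.1667)·(1.1667)) / 5 = 8.8333/5 = 1.7667
  S[B,C] = ((1.1667)·(2.5) + (-0.8333)·(-0.5) + (-1.8333)·(1.5) + (1.1667)·(-1.5) + (-0.8333)·(-3.5) + (1.1667)·(1.5)) / 5 = 3.5/5 = 0.7
  S[C,C] = ((2.5)·(2.5) + (-0.5)·(-0.5) + (1.5)·(1.5) + (-1.5)·(-1.5) + (-3.5)·(-3.5) + (1.5)·(1.5)) / 5 = 25.5/5 = 5.1

S is symmetric (S[j,i] = S[i,j]). Assembling:

S = [[5.1, -1.1, 1.9],
 [-1.1, 1.7667, 0.7],
 [1.9, 0.7, 5.1]]


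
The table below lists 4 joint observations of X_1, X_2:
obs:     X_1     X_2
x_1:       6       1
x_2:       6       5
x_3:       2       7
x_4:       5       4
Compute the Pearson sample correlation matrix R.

Step 1 — column means:
  mean(X_1) = (6 + 6 + 2 + 5) / 4 = 19/4 = 4.75
  mean(X_2) = (1 + 5 + 7 + 4) / 4 = 17/4 = 4.25

Step 2 — sample variances and covariances s[i,j] = (1/(n-1)) · Σ_k (x_{k,i} - mean_i) · (x_{k,j} - mean_j), with n-1 = 3:
  s[X_1,X_1] = ((1.25)·(1.25) + (1.25)·(1.25) + (-2.75)·(-2.75) + (0.25)·(0.25)) / 3 = 10.75/3 = 3.5833
  s[X_1,X_2] = ((1.25)·(-3.25) + (1.25)·(0.75) + (-2.75)·(2.75) + (0.25)·(-0.25)) / 3 = -10.75/3 = -3.5833
  s[X_2,X_2] = ((-3.25)·(-3.25) + (0.75)·(0.75) + (2.75)·(2.75) + (-0.25)·(-0.25)) / 3 = 18.75/3 = 6.25
  Sample standard deviations s_i = √(s[i,i]):
  s(X_1) = √(3.5833) = 1.893
  s(X_2) = √(6.25) = 2.5

Step 3 — r_{ij} = s_{ij} / (s_i · s_j):
  r[X_1,X_1] = 1 (diagonal).
  r[X_1,X_2] = -3.5833 / (1.893 · 2.5) = -3.5833 / 4.7324 = -0.7572
  r[X_2,X_2] = 1 (diagonal).

R is symmetric with unit diagonal. Assembling:

R = [[1, -0.7572],
 [-0.7572, 1]]


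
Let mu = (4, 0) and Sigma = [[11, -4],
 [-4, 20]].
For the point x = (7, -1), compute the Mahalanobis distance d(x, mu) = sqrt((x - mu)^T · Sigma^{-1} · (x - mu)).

Step 1 — centre the observation: (x - mu) = (3, -1).

Step 2 — invert Sigma. det(Sigma) = 11·20 - (-4)² = 204.
  Sigma^{-1} = (1/det) · [[d, -b], [-b, a]] = [[0.098, 0.0196],
 [0.0196, 0.0539]].

Step 3 — form the quadratic (x - mu)^T · Sigma^{-1} · (x - mu):
  Sigma^{-1} · (x - mu) = (0.2745, 0.0049).
  (x - mu)^T · [Sigma^{-1} · (x - mu)] = (3)·(0.2745) + (-1)·(0.0049) = 0.8186.

Step 4 — take square root: d = √(0.8186) ≈ 0.9048.

d(x, mu) = √(0.8186) ≈ 0.9048


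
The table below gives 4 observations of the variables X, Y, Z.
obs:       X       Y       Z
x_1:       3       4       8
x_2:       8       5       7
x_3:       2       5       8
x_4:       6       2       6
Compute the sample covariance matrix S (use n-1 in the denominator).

Step 1 — column means:
  mean(X) = (3 + 8 + 2 + 6) / 4 = 19/4 = 4.75
  mean(Y) = (4 + 5 + 5 + 2) / 4 = 16/4 = 4
  mean(Z) = (8 + 7 + 8 + 6) / 4 = 29/4 = 7.25

Step 2 — sample covariance S[i,j] = (1/(n-1)) · Σ_k (x_{k,i} - mean_i) · (x_{k,j} - mean_j), with n-1 = 3.
  S[X,X] = ((-1.75)·(-1.75) + (3.25)·(3.25) + (-2.75)·(-2.75) + (1.25)·(1.25)) / 3 = 22.75/3 = 7.5833
  S[X,Y] = ((-1.75)·(0) + (3.25)·(1) + (-2.75)·(1) + (1.25)·(-2)) / 3 = -2/3 = -0.6667
  S[X,Z] = ((-1.75)·(0.75) + (3.25)·(-0.25) + (-2.75)·(0.75) + (1.25)·(-1.25)) / 3 = -5.75/3 = -1.9167
  S[Y,Y] = ((0)·(0) + (1)·(1) + (1)·(1) + (-2)·(-2)) / 3 = 6/3 = 2
  S[Y,Z] = ((0)·(0.75) + (1)·(-0.25) + (1)·(0.75) + (-2)·(-1.25)) / 3 = 3/3 = 1
  S[Z,Z] = ((0.75)·(0.75) + (-0.25)·(-0.25) + (0.75)·(0.75) + (-1.25)·(-1.25)) / 3 = 2.75/3 = 0.9167

S is symmetric (S[j,i] = S[i,j]). Assembling:

S = [[7.5833, -0.6667, -1.9167],
 [-0.6667, 2, 1],
 [-1.9167, 1, 0.9167]]


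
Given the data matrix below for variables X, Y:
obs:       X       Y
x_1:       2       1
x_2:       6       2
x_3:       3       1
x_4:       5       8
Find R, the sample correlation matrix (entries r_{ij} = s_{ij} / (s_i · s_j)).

Step 1 — column means:
  mean(X) = (2 + 6 + 3 + 5) / 4 = 16/4 = 4
  mean(Y) = (1 + 2 + 1 + 8) / 4 = 12/4 = 3

Step 2 — sample variances and covariances s[i,j] = (1/(n-1)) · Σ_k (x_{k,i} - mean_i) · (x_{k,j} - mean_j), with n-1 = 3:
  s[X,X] = ((-2)·(-2) + (2)·(2) + (-1)·(-1) + (1)·(1)) / 3 = 10/3 = 3.3333
  s[X,Y] = ((-2)·(-2) + (2)·(-1) + (-1)·(-2) + (1)·(5)) / 3 = 9/3 = 3
  s[Y,Y] = ((-2)·(-2) + (-1)·(-1) + (-2)·(-2) + (5)·(5)) / 3 = 34/3 = 11.3333
  Sample standard deviations s_i = √(s[i,i]):
  s(X) = √(3.3333) = 1.8257
  s(Y) = √(11.3333) = 3.3665

Step 3 — r_{ij} = s_{ij} / (s_i · s_j):
  r[X,X] = 1 (diagonal).
  r[X,Y] = 3 / (1.8257 · 3.3665) = 3 / 6.1464 = 0.4881
  r[Y,Y] = 1 (diagonal).

R is symmetric with unit diagonal. Assembling:

R = [[1, 0.4881],
 [0.4881, 1]]


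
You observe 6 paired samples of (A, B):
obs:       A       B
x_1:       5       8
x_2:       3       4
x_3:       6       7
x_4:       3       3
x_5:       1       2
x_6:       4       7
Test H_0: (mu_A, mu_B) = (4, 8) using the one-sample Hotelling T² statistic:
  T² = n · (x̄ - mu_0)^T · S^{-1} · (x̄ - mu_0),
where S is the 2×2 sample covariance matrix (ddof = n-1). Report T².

Step 1 — sample mean vector:
  mean(A) = (5 + 3 + 6 + 3 + 1 + 4) / 6 = 22/6 = 3.6667
  mean(B) = (8 + 4 + 7 + 3 + 2 + 7) / 6 = 31/6 = 5.1667
  x̄ = (3.6667, 5.1667),  deviation x̄ - mu_0 = (3.6667, 5.1667) - (4, 8) = (-0.3333, -2.8333).

Step 2 — sample covariance matrix, S[i,j] = (1/(n-1)) · Σ_k (x_{k,i} - mean_i) · (x_{k,j} - mean_j), divisor n-1 = 5:
  S[A,A] = ((1.3333)·(1.3333) + (-0.6667)·(-0.6667) + (2.3333)·(2.3333) + (-0.6667)·(-0.6667) + (-2.6667)·(-2.6667) + (0.3333)·(0.3333)) / 5 = 15.3333/5 = 3.0667
  S[A,B] = ((1.3333)·(2.8333) + (-0.6667)·(-1.1667) + (2.3333)·(1.8333) + (-0.6667)·(-2.1667) + (-2.6667)·(-3.1667) + (0.3333)·(1.8333)) / 5 = 19.3333/5 = 3.8667
  S[B,B] = ((2.8333)·(2.8333) + (-1.1667)·(-1.1667) + (1.8333)·(1.8333) + (-2.1667)·(-2.1667) + (-3.1667)·(-3.1667) + (1.8333)·(1.8333)) / 5 = 30.8333/5 = 6.1667
  S = [[3.0667, 3.8667],
 [3.8667, 6.1667]].

Step 3 — invert S. det(S) = 3.0667·6.1667 - (3.8667)² = 3.96.
  S^{-1} = (1/det) · [[d, -b], [-b, a]] = [[1.5572, -0.9764],
 [-0.9764, 0.7744]].

Step 4 — quadratic form (x̄ - mu_0)^T · S^{-1} · (x̄ - mu_0):
  S^{-1} · (x̄ - mu_0) = (2.2475, -1.8687),
  (x̄ - mu_0)^T · [...] = (-0.3333)·(2.2475) + (-2.8333)·(-1.8687) = 4.5455.

Step 5 — scale by n: T² = 6 · 4.5455 = 27.2727.

T² ≈ 27.2727


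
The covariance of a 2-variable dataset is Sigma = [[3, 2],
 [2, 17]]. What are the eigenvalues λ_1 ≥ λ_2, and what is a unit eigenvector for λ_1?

Step 1 — characteristic polynomial of 2×2 Sigma:
  det(Sigma - λI) = λ² - trace · λ + det = 0.
  trace = 3 + 17 = 20, det = 3·17 - (2)² = 47.
Step 2 — discriminant:
  Δ = trace² - 4·det = 400 - 188 = 212.
Step 3 — eigenvalues:
  λ = (trace ± √Δ)/2 = (20 ± 14.5602)/2,
  λ_1 = 17.2801,  λ_2 = 2.7199.

Step 4 — unit eigenvector for λ_1: solve (Sigma - λ_1 I)v = 0. First row:
  (3 - 17.2801)·v_x + (2)·v_y = 0, i.e. (-14.2801)·v_x + (2)·v_y = 0,
  so v ∝ (b, λ_1 - a) = (2, 14.2801) = u.
  ||u|| = √((2)² + (14.2801)²) = √(207.9215) ≈ 14.4195,
  v_1 = u/||u|| ≈ (0.1387, 0.9903) (||v_1|| = 1).

λ_1 = 17.2801,  λ_2 = 2.7199;  v_1 ≈ (0.1387, 0.9903)


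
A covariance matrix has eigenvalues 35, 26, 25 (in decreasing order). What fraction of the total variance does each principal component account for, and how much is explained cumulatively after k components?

Step 1 — total variance = trace(Sigma) = Σ λ_i = 35 + 26 + 25 = 86.

Step 2 — fraction explained by component i = λ_i / Σ λ:
  PC1: 35/86 = 0.407
  PC2: 26/86 = 0.3023
  PC3: 25/86 = 0.2907

Step 3 — cumulative fraction after k components = (λ_1 + ... + λ_k) / Σ λ:
  k = 1: 35/86 = 0.407
  k = 2: (35 + 26)/86 = 61/86 = 0.7093
  k = 3: (35 + 26 + 25)/86 = 86/86 = 1

Summary (fraction, with percent):

explained: PC1 0.407 (40.7%), PC2 0.3023 (30.23%), PC3 0.2907 (29.07%);  cumulative: 0.407, 0.7093, 1


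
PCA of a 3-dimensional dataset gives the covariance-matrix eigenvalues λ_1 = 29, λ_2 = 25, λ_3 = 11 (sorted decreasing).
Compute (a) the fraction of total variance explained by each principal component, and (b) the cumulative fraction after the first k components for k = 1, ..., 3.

Step 1 — total variance = trace(Sigma) = Σ λ_i = 29 + 25 + 11 = 65.

Step 2 — fraction explained by component i = λ_i / Σ λ:
  PC1: 29/65 = 0.4462
  PC2: 25/65 = 0.3846
  PC3: 11/65 = 0.1692

Step 3 — cumulative fraction after k components = (λ_1 + ... + λ_k) / Σ λ:
  k = 1: 29/65 = 0.4462
  k = 2: (29 + 25)/65 = 54/65 = 0.8308
  k = 3: (29 + 25 + 11)/65 = 65/65 = 1

Summary (fraction, with percent):

explained: PC1 0.4462 (44.62%), PC2 0.3846 (38.46%), PC3 0.1692 (16.92%);  cumulative: 0.4462, 0.8308, 1


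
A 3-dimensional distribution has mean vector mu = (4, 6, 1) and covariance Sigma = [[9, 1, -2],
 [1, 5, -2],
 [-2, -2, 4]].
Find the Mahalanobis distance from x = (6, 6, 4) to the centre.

Step 1 — centre the observation: (x - mu) = (2, 0, 3).

Step 2 — invert Sigma (cofactor / det for 3×3, or solve directly):
  Sigma^{-1} = [[0.125, 0, 0.0625],
 [0, 0.25, 0.125],
 [0.0625, 0.125, 0.3438]].

Step 3 — form the quadratic (x - mu)^T · Sigma^{-1} · (x - mu):
  Sigma^{-1} · (x - mu) = (0.4375, 0.375, 1.1562).
  (x - mu)^T · [Sigma^{-1} · (x - mu)] = (2)·(0.4375) + (0)·(0.375) + (3)·(1.1562) = 4.3438.

Step 4 — take square root: d = √(4.3438) ≈ 2.0842.

d(x, mu) = √(4.3438) ≈ 2.0842


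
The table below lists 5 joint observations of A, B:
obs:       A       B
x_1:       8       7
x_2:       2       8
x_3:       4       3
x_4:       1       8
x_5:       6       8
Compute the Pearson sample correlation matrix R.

Step 1 — column means:
  mean(A) = (8 + 2 + 4 + 1 + 6) / 5 = 21/5 = 4.2
  mean(B) = (7 + 8 + 3 + 8 + 8) / 5 = 34/5 = 6.8

Step 2 — sample variances and covariances s[i,j] = (1/(n-1)) · Σ_k (x_{k,i} - mean_i) · (x_{k,j} - mean_j), with n-1 = 4:
  s[A,A] = ((3.8)·(3.8) + (-2.2)·(-2.2) + (-0.2)·(-0.2) + (-3.2)·(-3.2) + (1.8)·(1.8)) / 4 = 32.8/4 = 8.2
  s[A,B] = ((3.8)·(0.2) + (-2.2)·(1.2) + (-0.2)·(-3.8) + (-3.2)·(1.2) + (1.8)·(1.2)) / 4 = -2.8/4 = -0.7
  s[B,B] = ((0.2)·(0.2) + (1.2)·(1.2) + (-3.8)·(-3.8) + (1.2)·(1.2) + (1.2)·(1.2)) / 4 = 18.8/4 = 4.7
  Sample standard deviations s_i = √(s[i,i]):
  s(A) = √(8.2) = 2.8636
  s(B) = √(4.7) = 2.1679

Step 3 — r_{ij} = s_{ij} / (s_i · s_j):
  r[A,A] = 1 (diagonal).
  r[A,B] = -0.7 / (2.8636 · 2.1679) = -0.7 / 6.2081 = -0.1128
  r[B,B] = 1 (diagonal).

R is symmetric with unit diagonal. Assembling:

R = [[1, -0.1128],
 [-0.1128, 1]]


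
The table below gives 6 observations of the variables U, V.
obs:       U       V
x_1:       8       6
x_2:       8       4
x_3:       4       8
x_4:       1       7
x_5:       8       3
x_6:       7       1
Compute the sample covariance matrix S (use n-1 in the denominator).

Step 1 — column means:
  mean(U) = (8 + 8 + 4 + 1 + 8 + 7) / 6 = 36/6 = 6
  mean(V) = (6 + 4 + 8 + 7 + 3 + 1) / 6 = 29/6 = 4.8333

Step 2 — sample covariance S[i,j] = (1/(n-1)) · Σ_k (x_{k,i} - mean_i) · (x_{k,j} - mean_j), with n-1 = 5.
  S[U,U] = ((2)·(2) + (2)·(2) + (-2)·(-2) + (-5)·(-5) + (2)·(2) + (1)·(1)) / 5 = 42/5 = 8.4
  S[U,V] = ((2)·(1.1667) + (2)·(-0.8333) + (-2)·(3.1667) + (-5)·(2.1667) + (2)·(-1.8333) + (1)·(-3.8333)) / 5 = -24/5 = -4.8
  S[V,V] = ((1.1667)·(1.1667) + (-0.8333)·(-0.8333) + (3.1667)·(3.1667) + (2.1667)·(2.1667) + (-1.8333)·(-1.8333) + (-3.8333)·(-3.8333)) / 5 = 34.8333/5 = 6.9667

S is symmetric (S[j,i] = S[i,j]). Assembling:

S = [[8.4, -4.8],
 [-4.8, 6.9667]]


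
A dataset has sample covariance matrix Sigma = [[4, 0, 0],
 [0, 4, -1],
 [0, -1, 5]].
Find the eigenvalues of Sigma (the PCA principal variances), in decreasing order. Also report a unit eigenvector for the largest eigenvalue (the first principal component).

Step 1 — characteristic polynomial p(λ) = det(λI - Sigma) = λ³ - tr·λ² + c_1·λ - det, where tr = trace, c_1 = sum of the principal 2×2 minors, det = det(Sigma):
  tr = 4 + 4 + 5 = 13,
  c_1 = (4·4 - (0)²) + (4·5 - (0)²) + (4·5 - (-1)²) = 16 + 20 + 19 = 55,
  det = 4·(4·5 - (-1)²) - (0)·((0)·5 - (-1)·(0)) + (0)·((0)·(-1) - 4·(0)) = 4·(19) - (0)·(0) + (0)·(0) = 76.
  So p(λ) = λ³ - 13λ² + 55λ - 76.
Step 2 — look for an integer root (rational root theorem: any rational root is an integer divisor of 76). Testing λ = 4:
  p(4) = 64 - 208 + 220 - 76 = 0  ✓
  Dividing out (λ - 4): p(λ) = (λ - 4)(λ² - 9λ + 19).
Step 3 — remaining eigenvalues from the quadratic λ² - 9λ + 19 = 0:
  Δ = 9² - 4·19 = 81 - 76 = 5,  λ = (9 ± √5)/2 = (9 ± 2.2361)/2 ≈ 5.618 or 3.382.
  Sorted: λ_1 = 5.618,  λ_2 = 4,  λ_3 = 3.382  (check: sum = 13 = tr ✓).

Step 4 — unit eigenvector for λ_1 ≈ 5.618: v spans the null space of (Sigma - λ_1 I), whose rows are
  r_1 = (-1.618, 0, 0),  r_2 = (0, -1.618, -1),  r_3 = (0, -1, -0.618).
  v is orthogonal to every row, so take v ∝ r_1 × r_2 = ((0)·(-1) - (0)·(-1.618), (0)·(0) - (-1.618)·(-1), (-1.618)·(-1.618) - (0)·(0)) ≈ (0, -1.618, 2.618).
  Rescale (multiply by -1 so the first nonzero entry is positive): u = (0, 1.618, -2.618).
  ||u|| = √((0)² + (1.618)² + (-2.618)²) = √(9.4721) ≈ 3.0777,  v_1 = u/||u|| ≈ (0, 0.5257, -0.8507) (||v_1|| = 1).

λ_1 = 5.618,  λ_2 = 4,  λ_3 = 3.382;  v_1 ≈ (0, 0.5257, -0.8507)


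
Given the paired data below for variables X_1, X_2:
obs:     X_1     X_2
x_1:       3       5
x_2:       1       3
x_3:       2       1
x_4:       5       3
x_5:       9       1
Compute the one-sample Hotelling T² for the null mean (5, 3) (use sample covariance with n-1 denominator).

Step 1 — sample mean vector:
  mean(X_1) = (3 + 1 + 2 + 5 + 9) / 5 = 20/5 = 4
  mean(X_2) = (5 + 3 + 1 + 3 + 1) / 5 = 13/5 = 2.6
  x̄ = (4, 2.6),  deviation x̄ - mu_0 = (4, 2.6) - (5, 3) = (-1, -0.4).

Step 2 — sample covariance matrix, S[i,j] = (1/(n-1)) · Σ_k (x_{k,i} - mean_i) · (x_{k,j} - mean_j), divisor n-1 = 4:
  S[X_1,X_1] = ((-1)·(-1) + (-3)·(-3) + (-2)·(-2) + (1)·(1) + (5)·(5)) / 4 = 40/4 = 10
  S[X_1,X_2] = ((-1)·(2.4) + (-3)·(0.4) + (-2)·(-1.6) + (1)·(0.4) + (5)·(-1.6)) / 4 = -8/4 = -2
  S[X_2,X_2] = ((2.4)·(2.4) + (0.4)·(0.4) + (-1.6)·(-1.6) + (0.4)·(0.4) + (-1.6)·(-1.6)) / 4 = 11.2/4 = 2.8
  S = [[10, -2],
 [-2, 2.8]].

Step 3 — invert S. det(S) = 10·2.8 - (-2)² = 24.
  S^{-1} = (1/det) · [[d, -b], [-b, a]] = [[0.1167, 0.0833],
 [0.0833, 0.4167]].

Step 4 — quadratic form (x̄ - mu_0)^T · S^{-1} · (x̄ - mu_0):
  S^{-1} · (x̄ - mu_0) = (-0.15, -0.25),
  (x̄ - mu_0)^T · [...] = (-1)·(-0.15) + (-0.4)·(-0.25) = 0.25.

Step 5 — scale by n: T² = 5 · 0.25 = 1.25.

T² ≈ 1.25


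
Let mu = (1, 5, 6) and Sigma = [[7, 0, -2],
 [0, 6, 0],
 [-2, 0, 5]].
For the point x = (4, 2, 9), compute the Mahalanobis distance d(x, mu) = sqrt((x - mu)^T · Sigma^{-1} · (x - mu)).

Step 1 — centre the observation: (x - mu) = (3, -3, 3).

Step 2 — invert Sigma (cofactor / det for 3×3, or solve directly):
  Sigma^{-1} = [[0.1613, 0, 0.0645],
 [0, 0.1667, 0],
 [0.0645, 0, 0.2258]].

Step 3 — form the quadratic (x - mu)^T · Sigma^{-1} · (x - mu):
  Sigma^{-1} · (x - mu) = (0.6774, -0.5, 0.871).
  (x - mu)^T · [Sigma^{-1} · (x - mu)] = (3)·(0.6774) + (-3)·(-0.5) + (3)·(0.871) = 6.1452.

Step 4 — take square root: d = √(6.1452) ≈ 2.4789.

d(x, mu) = √(6.1452) ≈ 2.4789


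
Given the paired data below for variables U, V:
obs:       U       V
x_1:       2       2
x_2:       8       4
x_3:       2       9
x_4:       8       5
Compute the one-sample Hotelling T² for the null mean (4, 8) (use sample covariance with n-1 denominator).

Step 1 — sample mean vector:
  mean(U) = (2 + 8 + 2 + 8) / 4 = 20/4 = 5
  mean(V) = (2 + 4 + 9 + 5) / 4 = 20/4 = 5
  x̄ = (5, 5),  deviation x̄ - mu_0 = (5, 5) - (4, 8) = (1, -3).

Step 2 — sample covariance matrix, S[i,j] = (1/(n-1)) · Σ_k (x_{k,i} - mean_i) · (x_{k,j} - mean_j), divisor n-1 = 3:
  S[U,U] = ((-3)·(-3) + (3)·(3) + (-3)·(-3) + (3)·(3)) / 3 = 36/3 = 12
  S[U,V] = ((-3)·(-3) + (3)·(-1) + (-3)·(4) + (3)·(0)) / 3 = -6/3 = -2
  S[V,V] = ((-3)·(-3) + (-1)·(-1) + (4)·(4) + (0)·(0)) / 3 = 26/3 = 8.6667
  S = [[12, -2],
 [-2, 8.6667]].

Step 3 — invert S. det(S) = 12·8.6667 - (-2)² = 100.
  S^{-1} = (1/det) · [[d, -b], [-b, a]] = [[0.0867, 0.02],
 [0.02, 0.12]].

Step 4 — quadratic form (x̄ - mu_0)^T · S^{-1} · (x̄ - mu_0):
  S^{-1} · (x̄ - mu_0) = (0.0267, -0.34),
  (x̄ - mu_0)^T · [...] = (1)·(0.0267) + (-3)·(-0.34) = 1.0467.

Step 5 — scale by n: T² = 4 · 1.0467 = 4.1867.

T² ≈ 4.1867


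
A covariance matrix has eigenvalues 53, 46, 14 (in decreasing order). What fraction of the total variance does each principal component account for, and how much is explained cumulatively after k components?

Step 1 — total variance = trace(Sigma) = Σ λ_i = 53 + 46 + 14 = 113.

Step 2 — fraction explained by component i = λ_i / Σ λ:
  PC1: 53/113 = 0.469
  PC2: 46/113 = 0.4071
  PC3: 14/113 = 0.1239

Step 3 — cumulative fraction after k components = (λ_1 + ... + λ_k) / Σ λ:
  k = 1: 53/113 = 0.469
  k = 2: (53 + 46)/113 = 99/113 = 0.8761
  k = 3: (53 + 46 + 14)/113 = 113/113 = 1

Summary (fraction, with percent):

explained: PC1 0.469 (46.9%), PC2 0.4071 (40.71%), PC3 0.1239 (12.39%);  cumulative: 0.469, 0.8761, 1


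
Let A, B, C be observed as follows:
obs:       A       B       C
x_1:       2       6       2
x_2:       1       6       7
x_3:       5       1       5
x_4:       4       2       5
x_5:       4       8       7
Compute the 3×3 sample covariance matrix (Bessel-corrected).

Step 1 — column means:
  mean(A) = (2 + 1 + 5 + 4 + 4) / 5 = 16/5 = 3.2
  mean(B) = (6 + 6 + 1 + 2 + 8) / 5 = 23/5 = 4.6
  mean(C) = (2 + 7 + 5 + 5 + 7) / 5 = 26/5 = 5.2

Step 2 — sample covariance S[i,j] = (1/(n-1)) · Σ_k (x_{k,i} - mean_i) · (x_{k,j} - mean_j), with n-1 = 4.
  S[A,A] = ((-1.2)·(-1.2) + (-2.2)·(-2.2) + (1.8)·(1.8) + (0.8)·(0.8) + (0.8)·(0.8)) / 4 = 10.8/4 = 2.7
  S[A,B] = ((-1.2)·(1.4) + (-2.2)·(1.4) + (1.8)·(-3.6) + (0.8)·(-2.6) + (0.8)·(3.4)) / 4 = -10.6/4 = -2.65
  S[A,C] = ((-1.2)·(-3.2) + (-2.2)·(1.8) + (1.8)·(-0.2) + (0.8)·(-0.2) + (0.8)·(1.8)) / 4 = 0.8/4 = 0.2
  S[B,B] = ((1.4)·(1.4) + (1.4)·(1.4) + (-3.6)·(-3.6) + (-2.6)·(-2.6) + (3.4)·(3.4)) / 4 = 35.2/4 = 8.8
  S[B,C] = ((1.4)·(-3.2) + (1.4)·(1.8) + (-3.6)·(-0.2) + (-2.6)·(-0.2) + (3.4)·(1.8)) / 4 = 5.4/4 = 1.35
  S[C,C] = ((-3.2)·(-3.2) + (1.8)·(1.8) + (-0.2)·(-0.2) + (-0.2)·(-0.2) + (1.8)·(1.8)) / 4 = 16.8/4 = 4.2

S is symmetric (S[j,i] = S[i,j]). Assembling:

S = [[2.7, -2.65, 0.2],
 [-2.65, 8.8, 1.35],
 [0.2, 1.35, 4.2]]


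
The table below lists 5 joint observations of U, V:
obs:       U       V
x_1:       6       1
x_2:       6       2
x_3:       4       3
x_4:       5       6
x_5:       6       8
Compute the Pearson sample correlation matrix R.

Step 1 — column means:
  mean(U) = (6 + 6 + 4 + 5 + 6) / 5 = 27/5 = 5.4
  mean(V) = (1 + 2 + 3 + 6 + 8) / 5 = 20/5 = 4

Step 2 — sample variances and covariances s[i,j] = (1/(n-1)) · Σ_k (x_{k,i} - mean_i) · (x_{k,j} - mean_j), with n-1 = 4:
  s[U,U] = ((0.6)·(0.6) + (0.6)·(0.6) + (-1.4)·(-1.4) + (-0.4)·(-0.4) + (0.6)·(0.6)) / 4 = 3.2/4 = 0.8
  s[U,V] = ((0.6)·(-3) + (0.6)·(-2) + (-1.4)·(-1) + (-0.4)·(2) + (0.6)·(4)) / 4 = 0/4 = 0
  s[V,V] = ((-3)·(-3) + (-2)·(-2) + (-1)·(-1) + (2)·(2) + (4)·(4)) / 4 = 34/4 = 8.5
  Sample standard deviations s_i = √(s[i,i]):
  s(U) = √(0.8) = 0.8944
  s(V) = √(8.5) = 2.9155

Step 3 — r_{ij} = s_{ij} / (s_i · s_j):
  r[U,U] = 1 (diagonal).
  r[U,V] = 0 / (0.8944 · 2.9155) = 0 / 2.6077 = 0
  r[V,V] = 1 (diagonal).

R is symmetric with unit diagonal. Assembling:

R = [[1, 0],
 [0, 1]]


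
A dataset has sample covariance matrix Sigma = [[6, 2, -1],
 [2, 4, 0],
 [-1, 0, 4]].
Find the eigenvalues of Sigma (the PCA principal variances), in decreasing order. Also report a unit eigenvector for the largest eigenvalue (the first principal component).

Step 1 — characteristic polynomial p(λ) = det(λI - Sigma) = λ³ - tr·λ² + c_1·λ - det, where tr = trace, c_1 = sum of the principal 2×2 minors, det = det(Sigma):
  tr = 6 + 4 + 4 = 14,
  c_1 = (6·4 - (2)²) + (6·4 - (-1)²) + (4·4 - (0)²) = 20 + 23 + 16 = 59,
  det = 6·(4·4 - (0)²) - (2)·((2)·4 - (0)·(-1)) + (-1)·((2)·(0) - 4·(-1)) = 6·(16) - (2)·(8) + (-1)·(4) = 76.
  So p(λ) = λ³ - 14λ² + 59λ - 76.
Step 2 — look for an integer root (rational root theorem: any rational root is an integer divisor of 76). Testing λ = 4:
  p(4) = 64 - 224 + 236 - 76 = 0  ✓
  Dividing out (λ - 4): p(λ) = (λ - 4)(λ² - 10λ + 19).
Step 3 — remaining eigenvalues from the quadratic λ² - 10λ + 19 = 0:
  Δ = 10² - 4·19 = 100 - 76 = 24,  λ = (10 ± √24)/2 = (10 ± 4.899)/2 ≈ 7.4495 or 2.5505.
  Sorted: λ_1 = 7.4495,  λ_2 = 4,  λ_3 = 2.5505  (check: sum = 14 = tr ✓).

Step 4 — unit eigenvector for λ_1 ≈ 7.4495: v spans the null space of (Sigma - λ_1 I), whose rows are
  r_1 = (-1.4495, 2, -1),  r_2 = (2, -3.4495, 0),  r_3 = (-1, 0, -3.4495).
  v is orthogonal to every row, so take v ∝ r_1 × r_2 = ((2)·(0) - (-1)·(-3.4495), (-1)·(2) - (-1.4495)·(0), (-1.4495)·(-3.4495) - (2)·(2)) ≈ (-3.4495, -2, 1).
  Rescale (multiply by -1 so the first nonzero entry is positive): u = (3.4495, 2, -1).
  ||u|| = √((3.4495)² + (2)² + (-1)²) = √(16.899) ≈ 4.1108,  v_1 = u/||u|| ≈ (0.8391, 0.4865, -0.2433) (||v_1|| = 1).

λ_1 = 7.4495,  λ_2 = 4,  λ_3 = 2.5505;  v_1 ≈ (0.8391, 0.4865, -0.2433)


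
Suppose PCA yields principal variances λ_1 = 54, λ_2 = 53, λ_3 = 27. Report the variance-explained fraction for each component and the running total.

Step 1 — total variance = trace(Sigma) = Σ λ_i = 54 + 53 + 27 = 134.

Step 2 — fraction explained by component i = λ_i / Σ λ:
  PC1: 54/134 = 0.403
  PC2: 53/134 = 0.3955
  PC3: 27/134 = 0.2015

Step 3 — cumulative fraction after k components = (λ_1 + ... + λ_k) / Σ λ:
  k = 1: 54/134 = 0.403
  k = 2: (54 + 53)/134 = 107/134 = 0.7985
  k = 3: (54 + 53 + 27)/134 = 134/134 = 1

Summary (fraction, with percent):

explained: PC1 0.403 (40.3%), PC2 0.3955 (39.55%), PC3 0.2015 (20.15%);  cumulative: 0.403, 0.7985, 1


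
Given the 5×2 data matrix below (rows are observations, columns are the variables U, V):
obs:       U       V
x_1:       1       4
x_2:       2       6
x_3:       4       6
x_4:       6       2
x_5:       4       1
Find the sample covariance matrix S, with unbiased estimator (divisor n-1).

Step 1 — column means:
  mean(U) = (1 + 2 + 4 + 6 + 4) / 5 = 17/5 = 3.4
  mean(V) = (4 + 6 + 6 + 2 + 1) / 5 = 19/5 = 3.8

Step 2 — sample covariance S[i,j] = (1/(n-1)) · Σ_k (x_{k,i} - mean_i) · (x_{k,j} - mean_j), with n-1 = 4.
  S[U,U] = ((-2.4)·(-2.4) + (-1.4)·(-1.4) + (0.6)·(0.6) + (2.6)·(2.6) + (0.6)·(0.6)) / 4 = 15.2/4 = 3.8
  S[U,V] = ((-2.4)·(0.2) + (-1.4)·(2.2) + (0.6)·(2.2) + (2.6)·(-1.8) + (0.6)·(-2.8)) / 4 = -8.6/4 = -2.15
  S[V,V] = ((0.2)·(0.2) + (2.2)·(2.2) + (2.2)·(2.2) + (-1.8)·(-1.8) + (-2.8)·(-2.8)) / 4 = 20.8/4 = 5.2

S is symmetric (S[j,i] = S[i,j]). Assembling:

S = [[3.8, -2.15],
 [-2.15, 5.2]]


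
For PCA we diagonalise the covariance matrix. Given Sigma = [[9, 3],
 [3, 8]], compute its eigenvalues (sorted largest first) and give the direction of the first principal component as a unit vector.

Step 1 — characteristic polynomial of 2×2 Sigma:
  det(Sigma - λI) = λ² - trace · λ + det = 0.
  trace = 9 + 8 = 17, det = 9·8 - (3)² = 63.
Step 2 — discriminant:
  Δ = trace² - 4·det = 289 - 252 = 37.
Step 3 — eigenvalues:
  λ = (trace ± √Δ)/2 = (17 ± 6.0828)/2,
  λ_1 = 11.5414,  λ_2 = 5.4586.

Step 4 — unit eigenvector for λ_1: solve (Sigma - λ_1 I)v = 0. First row:
  (9 - 11.5414)·v_x + (3)·v_y = 0, i.e. (-2.5414)·v_x + (3)·v_y = 0,
  so v ∝ (b, λ_1 - a) = (3, 2.5414) = u.
  ||u|| = √((3)² + (2.5414)²) = √(15.4586) ≈ 3.9317,
  v_1 = u/||u|| ≈ (0.763, 0.6464) (||v_1|| = 1).

λ_1 = 11.5414,  λ_2 = 5.4586;  v_1 ≈ (0.763, 0.6464)


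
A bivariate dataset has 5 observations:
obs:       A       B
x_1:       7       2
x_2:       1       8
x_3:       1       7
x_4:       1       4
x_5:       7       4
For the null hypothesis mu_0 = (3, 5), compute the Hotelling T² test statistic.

Step 1 — sample mean vector:
  mean(A) = (7 + 1 + 1 + 1 + 7) / 5 = 17/5 = 3.4
  mean(B) = (2 + 8 + 7 + 4 + 4) / 5 = 25/5 = 5
  x̄ = (3.4, 5),  deviation x̄ - mu_0 = (3.4, 5) - (3, 5) = (0.4, 0).

Step 2 — sample covariance matrix, S[i,j] = (1/(n-1)) · Σ_k (x_{k,i} - mean_i) · (x_{k,j} - mean_j), divisor n-1 = 4:
  S[A,A] = ((3.6)·(3.6) + (-2.4)·(-2.4) + (-2.4)·(-2.4) + (-2.4)·(-2.4) + (3.6)·(3.6)) / 4 = 43.2/4 = 10.8
  S[A,B] = ((3.6)·(-3) + (-2.4)·(3) + (-2.4)·(2) + (-2.4)·(-1) + (3.6)·(-1)) / 4 = -24/4 = -6
  S[B,B] = ((-3)·(-3) + (3)·(3) + (2)·(2) + (-1)·(-1) + (-1)·(-1)) / 4 = 24/4 = 6
  S = [[10.8, -6],
 [-6, 6]].

Step 3 — invert S. det(S) = 10.8·6 - (-6)² = 28.8.
  S^{-1} = (1/det) · [[d, -b], [-b, a]] = [[0.2083, 0.2083],
 [0.2083, 0.375]].

Step 4 — quadratic form (x̄ - mu_0)^T · S^{-1} · (x̄ - mu_0):
  S^{-1} · (x̄ - mu_0) = (0.0833, 0.0833),
  (x̄ - mu_0)^T · [...] = (0.4)·(0.0833) + (0)·(0.0833) = 0.0333.

Step 5 — scale by n: T² = 5 · 0.0333 = 0.1667.

T² ≈ 0.1667


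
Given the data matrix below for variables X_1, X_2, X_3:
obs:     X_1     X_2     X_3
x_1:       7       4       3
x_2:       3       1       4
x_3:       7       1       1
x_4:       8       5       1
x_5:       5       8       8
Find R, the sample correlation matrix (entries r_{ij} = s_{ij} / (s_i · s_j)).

Step 1 — column means:
  mean(X_1) = (7 + 3 + 7 + 8 + 5) / 5 = 30/5 = 6
  mean(X_2) = (4 + 1 + 1 + 5 + 8) / 5 = 19/5 = 3.8
  mean(X_3) = (3 + 4 + 1 + 1 + 8) / 5 = 17/5 = 3.4

Step 2 — sample variances and covariances s[i,j] = (1/(n-1)) · Σ_k (x_{k,i} - mean_i) · (x_{k,j} - mean_j), with n-1 = 4:
  s[X_1,X_1] = ((1)·(1) + (-3)·(-3) + (1)·(1) + (2)·(2) + (-1)·(-1)) / 4 = 16/4 = 4
  s[X_1,X_2] = ((1)·(0.2) + (-3)·(-2.8) + (1)·(-2.8) + (2)·(1.2) + (-1)·(4.2)) / 4 = 4/4 = 1
  s[X_1,X_3] = ((1)·(-0.4) + (-3)·(0.6) + (1)·(-2.4) + (2)·(-2.4) + (-1)·(4.6)) / 4 = -14/4 = -3.5
  s[X_2,X_2] = ((0.2)·(0.2) + (-2.8)·(-2.8) + (-2.8)·(-2.8) + (1.2)·(1.2) + (4.2)·(4.2)) / 4 = 34.8/4 = 8.7
  s[X_2,X_3] = ((0.2)·(-0.4) + (-2.8)·(0.6) + (-2.8)·(-2.4) + (1.2)·(-2.4) + (4.2)·(4.6)) / 4 = 21.4/4 = 5.35
  s[X_3,X_3] = ((-0.4)·(-0.4) + (0.6)·(0.6) + (-2.4)·(-2.4) + (-2.4)·(-2.4) + (4.6)·(4.6)) / 4 = 33.2/4 = 8.3
  Sample standard deviations s_i = √(s[i,i]):
  s(X_1) = √(4) = 2
  s(X_2) = √(8.7) = 2.9496
  s(X_3) = √(8.3) = 2.881

Step 3 — r_{ij} = s_{ij} / (s_i · s_j):
  r[X_1,X_1] = 1 (diagonal).
  r[X_1,X_2] = 1 / (2 · 2.9496) = 1 / 5.8992 = 0.1695
  r[X_1,X_3] = -3.5 / (2 · 2.881) = -3.5 / 5.7619 = -0.6074
  r[X_2,X_2] = 1 (diagonal).
  r[X_2,X_3] = 5.35 / (2.9496 · 2.881) = 5.35 / 8.4976 = 0.6296
  r[X_3,X_3] = 1 (diagonal).

R is symmetric with unit diagonal. Assembling:

R = [[1, 0.1695, -0.6074],
 [0.1695, 1, 0.6296],
 [-0.6074, 0.6296, 1]]


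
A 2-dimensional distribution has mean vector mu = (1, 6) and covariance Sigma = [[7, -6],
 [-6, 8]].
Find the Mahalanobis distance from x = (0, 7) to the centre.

Step 1 — centre the observation: (x - mu) = (-1, 1).

Step 2 — invert Sigma. det(Sigma) = 7·8 - (-6)² = 20.
  Sigma^{-1} = (1/det) · [[d, -b], [-b, a]] = [[0.4, 0.3],
 [0.3, 0.35]].

Step 3 — form the quadratic (x - mu)^T · Sigma^{-1} · (x - mu):
  Sigma^{-1} · (x - mu) = (-0.1, 0.05).
  (x - mu)^T · [Sigma^{-1} · (x - mu)] = (-1)·(-0.1) + (1)·(0.05) = 0.15.

Step 4 — take square root: d = √(0.15) ≈ 0.3873.

d(x, mu) = √(0.15) ≈ 0.3873
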